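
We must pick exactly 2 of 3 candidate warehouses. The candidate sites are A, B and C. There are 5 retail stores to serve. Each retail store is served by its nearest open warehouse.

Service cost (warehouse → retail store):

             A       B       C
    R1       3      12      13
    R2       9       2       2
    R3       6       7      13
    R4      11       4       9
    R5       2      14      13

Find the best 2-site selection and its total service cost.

With exactly 2 open, each retail store uses its cheapest among the chosen.
{A, B}: R1→A 3, R2→B 2, R3→A 6, R4→B 4, R5→A 2. Service cost 17.
{A, C}: service cost 22
{B, C}: service cost 38
Among all 3 size-2 choices, {A, B} is lowest.

Choose A and B; total service cost 17.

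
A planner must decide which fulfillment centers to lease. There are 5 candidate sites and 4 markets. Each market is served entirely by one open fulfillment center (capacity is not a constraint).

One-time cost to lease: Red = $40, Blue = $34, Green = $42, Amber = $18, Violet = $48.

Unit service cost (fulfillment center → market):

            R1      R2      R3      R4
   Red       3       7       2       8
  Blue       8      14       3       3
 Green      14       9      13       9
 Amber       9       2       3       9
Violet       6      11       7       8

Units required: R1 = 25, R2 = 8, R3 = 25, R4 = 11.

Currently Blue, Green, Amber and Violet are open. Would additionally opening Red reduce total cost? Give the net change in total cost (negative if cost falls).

Current service cost with {Blue, Green, Amber, Violet}: 274.
Adding Red: each market re-picks its cheapest; new service cost 174, saving 100.
Extra fixed cost: 40. Net change = 40 − 100 = -60.
(Totals: 416 → 356.)

Yes — net change −60 (cost falls by 60).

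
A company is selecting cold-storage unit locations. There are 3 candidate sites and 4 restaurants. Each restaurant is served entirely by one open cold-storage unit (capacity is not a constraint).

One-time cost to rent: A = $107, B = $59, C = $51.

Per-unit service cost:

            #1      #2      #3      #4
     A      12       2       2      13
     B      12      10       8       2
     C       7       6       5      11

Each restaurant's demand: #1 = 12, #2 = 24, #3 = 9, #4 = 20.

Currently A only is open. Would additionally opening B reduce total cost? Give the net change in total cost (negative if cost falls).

Yes — net change −161 (cost falls by 161).

Current service cost with {A}: 470.
Adding B: each restaurant re-picks its cheapest; new service cost 250, saving 220.
Extra fixed cost: 59. Net change = 59 − 220 = -161.
(Totals: 577 → 416.)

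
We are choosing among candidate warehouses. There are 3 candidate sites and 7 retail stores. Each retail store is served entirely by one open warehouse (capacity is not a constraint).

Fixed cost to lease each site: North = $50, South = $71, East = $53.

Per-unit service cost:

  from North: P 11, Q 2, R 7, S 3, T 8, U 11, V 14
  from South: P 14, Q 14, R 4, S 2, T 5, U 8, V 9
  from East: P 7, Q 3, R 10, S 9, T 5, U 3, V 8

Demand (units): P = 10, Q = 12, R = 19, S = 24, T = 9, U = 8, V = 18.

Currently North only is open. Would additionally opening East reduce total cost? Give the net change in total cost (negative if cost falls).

Yes — net change −186 (cost falls by 186).

Current service cost with {North}: 751.
Adding East: each retail store re-picks its cheapest; new service cost 512, saving 239.
Extra fixed cost: 53. Net change = 53 − 239 = -186.
(Totals: 801 → 615.)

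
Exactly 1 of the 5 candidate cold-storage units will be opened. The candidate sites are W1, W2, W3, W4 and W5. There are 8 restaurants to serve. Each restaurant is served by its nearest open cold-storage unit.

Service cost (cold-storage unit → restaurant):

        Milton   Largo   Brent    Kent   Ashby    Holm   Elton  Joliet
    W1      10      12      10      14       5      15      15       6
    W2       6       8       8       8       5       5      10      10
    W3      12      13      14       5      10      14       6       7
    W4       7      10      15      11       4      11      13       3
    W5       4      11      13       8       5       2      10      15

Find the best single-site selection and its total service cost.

Choose W2 only; total service cost 60.

With exactly 1 open, each restaurant uses its cheapest among the chosen.
{W2}: Milton→W2 6, Largo→W2 8, Brent→W2 8, Kent→W2 8, Ashby→W2 5, Holm→W2 5, Elton→W2 10, Joliet→W2 10. Service cost 60.
{W5}: service cost 68
{W4}: service cost 74
Among all 5 size-1 choices, {W2} is lowest.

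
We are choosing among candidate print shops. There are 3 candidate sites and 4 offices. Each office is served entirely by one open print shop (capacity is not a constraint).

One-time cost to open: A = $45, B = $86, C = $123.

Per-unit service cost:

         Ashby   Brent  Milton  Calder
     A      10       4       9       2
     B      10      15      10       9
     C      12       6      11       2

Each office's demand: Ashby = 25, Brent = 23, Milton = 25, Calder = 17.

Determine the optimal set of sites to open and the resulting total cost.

Open A only; minimum total cost 646.

For any fixed open set, each office goes to its cheapest open site; total = fixed + service.
{A}: Ashby→A 10·25=250, Brent→A 4·23=92, Milton→A 9·25=225, Calder→A 2·17=34. Service 601; fixed 45; total 646.
{A, B}: service 601 + fixed 131 = 732
{A, C}: service 601 + fixed 168 = 769
{A, B, C}: service 601 + fixed 254 = 855
(All 7 nonempty subsets were checked; A only is lowest.)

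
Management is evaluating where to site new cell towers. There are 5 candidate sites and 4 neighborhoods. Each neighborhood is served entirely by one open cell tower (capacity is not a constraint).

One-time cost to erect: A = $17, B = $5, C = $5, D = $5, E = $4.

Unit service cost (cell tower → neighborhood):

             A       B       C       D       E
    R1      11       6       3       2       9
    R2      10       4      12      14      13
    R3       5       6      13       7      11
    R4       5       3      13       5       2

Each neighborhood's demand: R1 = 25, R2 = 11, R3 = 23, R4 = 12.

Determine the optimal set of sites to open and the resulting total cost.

Open A, B, D and E; minimum total cost 264.

For any fixed open set, each neighborhood goes to its cheapest open site; total = fixed + service.
{A, B, D, E}: R1→D 2·25=50, R2→B 4·11=44, R3→A 5·23=115, R4→E 2·12=24. Service 233; fixed 31; total 264.
{A, B, C, D, E}: service 233 + fixed 36 = 269
{B, D, E}: service 256 + fixed 14 = 270
{E}: service 645 + fixed 4 = 649
No other subset beats 264.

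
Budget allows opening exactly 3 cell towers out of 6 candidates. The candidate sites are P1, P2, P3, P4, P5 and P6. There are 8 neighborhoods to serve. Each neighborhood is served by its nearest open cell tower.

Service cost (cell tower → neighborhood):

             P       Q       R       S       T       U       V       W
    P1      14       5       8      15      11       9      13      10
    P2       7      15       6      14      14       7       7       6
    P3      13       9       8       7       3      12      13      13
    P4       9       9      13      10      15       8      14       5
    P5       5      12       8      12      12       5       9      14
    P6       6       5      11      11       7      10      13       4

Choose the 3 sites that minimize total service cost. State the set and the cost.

With exactly 3 open, each neighborhood uses its cheapest among the chosen.
{P2, P3, P6}: P→P6 6, Q→P6 5, R→P2 6, S→P3 7, T→P3 3, U→P2 7, V→P2 7, W→P6 4. Service cost 45.
{P3, P5, P6}: service cost 46
{P1, P2, P3}: service cost 48
Among all 20 size-3 choices, {P2, P3, P6} is lowest.

Choose P2, P3 and P6; total service cost 45.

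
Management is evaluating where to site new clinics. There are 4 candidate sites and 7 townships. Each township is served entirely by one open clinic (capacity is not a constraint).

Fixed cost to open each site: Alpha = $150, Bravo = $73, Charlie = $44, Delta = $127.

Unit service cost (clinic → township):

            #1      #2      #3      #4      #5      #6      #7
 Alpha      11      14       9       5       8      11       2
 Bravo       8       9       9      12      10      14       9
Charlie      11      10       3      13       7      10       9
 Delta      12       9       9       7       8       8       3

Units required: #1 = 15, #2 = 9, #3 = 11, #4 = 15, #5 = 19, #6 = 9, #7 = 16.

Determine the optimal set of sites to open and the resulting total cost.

Open Charlie and Delta; minimum total cost 808.

For any fixed open set, each township goes to its cheapest open site; total = fixed + service.
{Charlie, Delta}: #1→Charlie 11·15=165, #2→Delta 9·9=81, #3→Charlie 3·11=33, #4→Delta 7·15=105, #5→Charlie 7·19=133, #6→Delta 8·9=72, #7→Delta 3·16=48. Service 637; fixed 171; total 808.
{Alpha, Charlie}: service 618 + fixed 194 = 812
{Alpha, Bravo, Charlie}: service 564 + fixed 267 = 831
{Alpha, Bravo, Charlie, Delta}: service 546 + fixed 394 = 940
No other subset beats 808.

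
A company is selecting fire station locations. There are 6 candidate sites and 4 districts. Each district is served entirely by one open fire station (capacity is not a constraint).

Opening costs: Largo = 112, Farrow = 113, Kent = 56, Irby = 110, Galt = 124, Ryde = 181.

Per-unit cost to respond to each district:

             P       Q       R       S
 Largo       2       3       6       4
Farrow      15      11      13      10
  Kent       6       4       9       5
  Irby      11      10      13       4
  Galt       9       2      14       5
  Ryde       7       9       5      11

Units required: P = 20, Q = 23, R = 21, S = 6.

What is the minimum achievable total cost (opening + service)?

Minimum total cost: 371

For any fixed open set, each district goes to its cheapest open site; total = fixed + service.
{Largo}: P→Largo 2·20=40, Q→Largo 3·23=69, R→Largo 6·21=126, S→Largo 4·6=24. Service 259; fixed 112; total 371.
{Largo, Kent}: service 259 + fixed 168 = 427
{Largo, Galt}: service 236 + fixed 236 = 472
{Largo, Farrow, Kent, Irby, Galt, Ryde}: P→Largo 2·20=40, Q→Galt 2·23=46, R→Ryde 5·21=105, S→Largo 4·6=24. Service 215; fixed 696; total 911.
No other subset beats 371.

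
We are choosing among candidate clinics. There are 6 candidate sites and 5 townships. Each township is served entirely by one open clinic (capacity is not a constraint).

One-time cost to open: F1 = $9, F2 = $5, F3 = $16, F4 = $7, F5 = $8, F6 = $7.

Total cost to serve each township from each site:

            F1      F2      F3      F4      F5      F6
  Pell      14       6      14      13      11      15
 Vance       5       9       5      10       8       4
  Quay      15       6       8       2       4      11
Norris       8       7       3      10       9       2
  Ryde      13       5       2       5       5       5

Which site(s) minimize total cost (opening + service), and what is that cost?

For any fixed open set, each township goes to its cheapest open site; total = fixed + service.
{F2, F6}: Pell→F2 6, Vance→F6 4, Quay→F2 6, Norris→F6 2, Ryde→F2 5. Service 23; fixed 12; total 35.
{F2}: service 33 + fixed 5 = 38
{F2, F4, F6}: service 19 + fixed 19 = 38
{F1, F2, F3, F4, F5, F6}: service 16 + fixed 52 = 68
No other subset beats 35.

Open F2 and F6; minimum total cost 35.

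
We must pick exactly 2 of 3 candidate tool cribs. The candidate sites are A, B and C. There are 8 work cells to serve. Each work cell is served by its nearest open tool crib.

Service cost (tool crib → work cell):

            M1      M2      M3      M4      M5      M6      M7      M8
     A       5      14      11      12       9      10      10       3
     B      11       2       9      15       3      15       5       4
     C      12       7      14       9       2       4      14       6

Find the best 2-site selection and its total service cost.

With exactly 2 open, each work cell uses its cheapest among the chosen.
{B, C}: M1→B 11, M2→B 2, M3→B 9, M4→C 9, M5→C 2, M6→C 4, M7→B 5, M8→B 4. Service cost 46.
{A, B}: service cost 49
{A, C}: service cost 51
Among all 3 size-2 choices, {B, C} is lowest.

Choose B and C; total service cost 46.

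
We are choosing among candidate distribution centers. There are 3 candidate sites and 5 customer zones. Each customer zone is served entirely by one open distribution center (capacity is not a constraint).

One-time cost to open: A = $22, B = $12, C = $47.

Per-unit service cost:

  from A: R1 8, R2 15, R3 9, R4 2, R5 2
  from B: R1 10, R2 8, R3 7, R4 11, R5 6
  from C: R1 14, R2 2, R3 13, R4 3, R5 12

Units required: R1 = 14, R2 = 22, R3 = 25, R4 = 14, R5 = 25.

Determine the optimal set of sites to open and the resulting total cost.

For any fixed open set, each customer zone goes to its cheapest open site; total = fixed + service.
{A, B, C}: R1→A 8·14=112, R2→C 2·22=44, R3→B 7·25=175, R4→A 2·14=28, R5→A 2·25=50. Service 409; fixed 81; total 490.
{A, C}: service 459 + fixed 69 = 528
{A, B}: service 541 + fixed 34 = 575
{B}: service 795 + fixed 12 = 807
No other subset beats 490.

Open A, B and C; minimum total cost 490.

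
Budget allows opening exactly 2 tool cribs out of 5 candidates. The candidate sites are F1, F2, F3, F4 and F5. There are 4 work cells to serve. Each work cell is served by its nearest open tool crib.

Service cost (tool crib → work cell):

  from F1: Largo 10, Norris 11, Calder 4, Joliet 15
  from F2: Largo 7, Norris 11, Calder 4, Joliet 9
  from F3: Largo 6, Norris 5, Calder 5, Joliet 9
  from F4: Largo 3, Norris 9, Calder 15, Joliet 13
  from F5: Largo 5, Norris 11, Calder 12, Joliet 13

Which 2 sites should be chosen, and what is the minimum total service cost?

With exactly 2 open, each work cell uses its cheapest among the chosen.
{F3, F4}: Largo→F4 3, Norris→F3 5, Calder→F3 5, Joliet→F3 9. Service cost 22.
{F1, F3}: service cost 24
{F2, F3}: service cost 24
Among all 10 size-2 choices, {F3, F4} is lowest.

Choose F3 and F4; total service cost 22.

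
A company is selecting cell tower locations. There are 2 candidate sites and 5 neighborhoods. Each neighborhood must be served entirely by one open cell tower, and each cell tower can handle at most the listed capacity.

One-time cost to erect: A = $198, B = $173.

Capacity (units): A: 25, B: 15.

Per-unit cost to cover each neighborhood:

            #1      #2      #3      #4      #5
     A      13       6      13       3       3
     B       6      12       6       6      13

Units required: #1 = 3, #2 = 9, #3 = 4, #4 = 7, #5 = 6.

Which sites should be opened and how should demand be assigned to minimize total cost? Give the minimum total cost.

Open {A, B}: #1→B 6·3=18, #2→A 6·9=54, #3→B 6·4=24, #4→A 3·7=21, #5→A 3·6=18.
Loads: A carries 22/25, B carries 7/15. Service 135; fixed 371; total 506.
Next best feasible plan costs 527.

Minimum total cost: 506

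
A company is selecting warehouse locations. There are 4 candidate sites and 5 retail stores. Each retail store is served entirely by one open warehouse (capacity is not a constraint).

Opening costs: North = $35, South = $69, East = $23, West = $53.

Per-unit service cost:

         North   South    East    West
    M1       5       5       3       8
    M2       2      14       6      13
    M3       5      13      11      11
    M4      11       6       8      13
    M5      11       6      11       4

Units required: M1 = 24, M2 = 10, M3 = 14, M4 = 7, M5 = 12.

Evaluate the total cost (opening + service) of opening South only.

Each retail store is assigned to its cheapest site among the open ones.
{South}: M1→South 5·24=120, M2→South 14·10=140, M3→South 13·14=182, M4→South 6·7=42, M5→South 6·12=72. Service 556; fixed 69; total 625.

Total cost: 625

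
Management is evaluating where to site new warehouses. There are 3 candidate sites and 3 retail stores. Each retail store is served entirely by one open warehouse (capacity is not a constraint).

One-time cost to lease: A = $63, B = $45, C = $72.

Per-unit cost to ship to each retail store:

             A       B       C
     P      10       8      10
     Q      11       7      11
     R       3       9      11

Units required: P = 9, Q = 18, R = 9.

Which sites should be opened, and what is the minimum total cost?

For any fixed open set, each retail store goes to its cheapest open site; total = fixed + service.
{B}: P→B 8·9=72, Q→B 7·18=126, R→B 9·9=81. Service 279; fixed 45; total 324.
{A, B}: service 225 + fixed 108 = 333
{A}: service 315 + fixed 63 = 378
{A, B, C}: service 225 + fixed 180 = 405
No other subset beats 324.

Open B only; minimum total cost 324.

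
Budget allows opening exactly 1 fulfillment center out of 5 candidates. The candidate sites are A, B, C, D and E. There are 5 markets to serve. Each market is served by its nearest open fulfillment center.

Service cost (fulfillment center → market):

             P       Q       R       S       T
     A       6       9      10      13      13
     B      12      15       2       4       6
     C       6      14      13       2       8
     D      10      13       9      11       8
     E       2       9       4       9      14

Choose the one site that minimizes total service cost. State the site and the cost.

Choose E only; total service cost 38.

With exactly 1 open, each market uses its cheapest among the chosen.
{E}: P→E 2, Q→E 9, R→E 4, S→E 9, T→E 14. Service cost 38.
{B}: service cost 39
{C}: service cost 43
Among all 5 size-1 choices, {E} is lowest.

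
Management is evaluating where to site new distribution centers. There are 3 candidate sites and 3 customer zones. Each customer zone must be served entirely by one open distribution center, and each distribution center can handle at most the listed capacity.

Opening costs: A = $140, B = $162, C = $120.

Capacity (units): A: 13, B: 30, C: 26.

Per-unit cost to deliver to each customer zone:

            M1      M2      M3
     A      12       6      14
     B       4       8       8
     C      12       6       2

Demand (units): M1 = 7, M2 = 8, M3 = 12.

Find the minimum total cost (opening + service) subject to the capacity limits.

Open {B}: M1→B 4·7=28, M2→B 8·8=64, M3→B 8·12=96.
Loads: B carries 27/30. Service 188; fixed 162; total 350.
Next best feasible plan costs 382.

Minimum total cost: 350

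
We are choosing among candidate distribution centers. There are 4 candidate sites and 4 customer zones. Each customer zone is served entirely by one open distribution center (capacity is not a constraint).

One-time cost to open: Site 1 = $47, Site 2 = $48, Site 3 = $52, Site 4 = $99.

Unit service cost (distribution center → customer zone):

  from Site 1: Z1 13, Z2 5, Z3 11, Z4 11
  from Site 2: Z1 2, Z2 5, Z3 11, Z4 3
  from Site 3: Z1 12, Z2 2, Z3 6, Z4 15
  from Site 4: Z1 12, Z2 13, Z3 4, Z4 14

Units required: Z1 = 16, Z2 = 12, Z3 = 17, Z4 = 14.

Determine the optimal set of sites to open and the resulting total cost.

For any fixed open set, each customer zone goes to its cheapest open site; total = fixed + service.
{Site 2, Site 3}: Z1→Site 2 2·16=32, Z2→Site 3 2·12=24, Z3→Site 3 6·17=102, Z4→Site 2 3·14=42. Service 200; fixed 100; total 300.
{Site 1, Site 2, Site 3}: Z1→Site 2 2·16=32, Z2→Site 3 2·12=24, Z3→Site 3 6·17=102, Z4→Site 2 3·14=42. Service 200; fixed 147; total 347.
{Site 2, Site 4}: Z1→Site 2 2·16=32, Z2→Site 2 5·12=60, Z3→Site 4 4·17=68, Z4→Site 2 3·14=42. Service 202; fixed 147; total 349.
{Site 1, Site 2, Site 3, Site 4}: service 166 + fixed 246 = 412
No other subset beats 300.

Open Site 2 and Site 3; minimum total cost 300.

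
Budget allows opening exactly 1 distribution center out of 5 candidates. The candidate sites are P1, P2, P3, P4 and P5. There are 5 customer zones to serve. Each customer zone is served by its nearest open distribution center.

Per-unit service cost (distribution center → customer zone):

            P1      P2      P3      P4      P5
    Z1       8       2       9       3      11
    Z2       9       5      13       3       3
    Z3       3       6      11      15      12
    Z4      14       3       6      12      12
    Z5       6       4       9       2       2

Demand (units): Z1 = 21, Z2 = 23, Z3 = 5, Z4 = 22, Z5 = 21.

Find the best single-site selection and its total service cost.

With exactly 1 open, each customer zone uses its cheapest among the chosen.
{P2}: Z1→P2 2·21=42, Z2→P2 5·23=115, Z3→P2 6·5=30, Z4→P2 3·22=66, Z5→P2 4·21=84. Service cost 337.
{P4}: service cost 513
{P5}: service cost 666
Among all 5 size-1 choices, {P2} is lowest.

Choose P2 only; total service cost 337.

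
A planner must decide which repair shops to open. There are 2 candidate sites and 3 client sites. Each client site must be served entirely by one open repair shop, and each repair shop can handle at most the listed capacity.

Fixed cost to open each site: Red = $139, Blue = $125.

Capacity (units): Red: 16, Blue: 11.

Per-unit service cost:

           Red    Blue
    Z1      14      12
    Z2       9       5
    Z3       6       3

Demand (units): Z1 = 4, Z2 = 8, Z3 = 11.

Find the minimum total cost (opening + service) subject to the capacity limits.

Minimum total cost: 425

Open {Red, Blue}: Z1→Red 14·4=56, Z2→Red 9·8=72, Z3→Blue 3·11=33.
Loads: Red carries 12/16, Blue carries 11/11. Service 161; fixed 264; total 425.
Next best feasible plan costs 426.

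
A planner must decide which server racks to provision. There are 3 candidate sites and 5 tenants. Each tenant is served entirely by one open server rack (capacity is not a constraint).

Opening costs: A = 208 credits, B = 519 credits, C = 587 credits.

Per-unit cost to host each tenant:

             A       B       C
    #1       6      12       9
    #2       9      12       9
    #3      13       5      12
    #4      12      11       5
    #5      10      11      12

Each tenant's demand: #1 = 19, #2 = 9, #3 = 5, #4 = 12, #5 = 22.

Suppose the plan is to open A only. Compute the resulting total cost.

Total cost: 832

Each tenant is assigned to its cheapest site among the open ones.
{A}: #1→A 6·19=114, #2→A 9·9=81, #3→A 13·5=65, #4→A 12·12=144, #5→A 10·22=220. Service 624; fixed 208; total 832.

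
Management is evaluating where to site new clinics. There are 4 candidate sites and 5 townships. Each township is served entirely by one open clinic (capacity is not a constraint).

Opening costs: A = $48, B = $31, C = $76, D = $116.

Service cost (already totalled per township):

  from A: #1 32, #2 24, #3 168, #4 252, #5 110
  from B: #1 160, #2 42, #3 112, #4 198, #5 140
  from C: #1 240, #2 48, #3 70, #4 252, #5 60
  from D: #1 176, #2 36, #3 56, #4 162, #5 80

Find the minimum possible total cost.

Minimum total cost: 518

For any fixed open set, each township goes to its cheapest open site; total = fixed + service.
{A, D}: #1→A 32, #2→A 24, #3→D 56, #4→D 162, #5→D 80. Service 354; fixed 164; total 518.
{A, B, C}: service 384 + fixed 155 = 539
{A, B, D}: service 354 + fixed 195 = 549
{A, B, C, D}: #1→A 32, #2→A 24, #3→D 56, #4→D 162, #5→C 60. Service 334; fixed 271; total 605.
(All 15 nonempty subsets were checked; A and D is lowest.)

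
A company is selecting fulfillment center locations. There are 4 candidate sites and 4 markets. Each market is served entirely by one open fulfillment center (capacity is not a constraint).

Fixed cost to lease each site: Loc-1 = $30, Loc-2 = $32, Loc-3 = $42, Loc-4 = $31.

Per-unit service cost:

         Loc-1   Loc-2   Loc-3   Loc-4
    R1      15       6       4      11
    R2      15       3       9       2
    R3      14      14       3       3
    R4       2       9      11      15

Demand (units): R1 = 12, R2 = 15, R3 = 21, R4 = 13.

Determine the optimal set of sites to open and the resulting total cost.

Open Loc-1, Loc-3 and Loc-4; minimum total cost 270.

For any fixed open set, each market goes to its cheapest open site; total = fixed + service.
{Loc-1, Loc-3, Loc-4}: R1→Loc-3 4·12=48, R2→Loc-4 2·15=30, R3→Loc-3 3·21=63, R4→Loc-1 2·13=26. Service 167; fixed 103; total 270.
{Loc-1, Loc-2, Loc-4}: R1→Loc-2 6·12=72, R2→Loc-4 2·15=30, R3→Loc-4 3·21=63, R4→Loc-1 2·13=26. Service 191; fixed 93; total 284.
{Loc-1, Loc-2, Loc-3}: service 182 + fixed 104 = 286
{Loc-1, Loc-2, Loc-3, Loc-4}: R1→Loc-3 4·12=48, R2→Loc-4 2·15=30, R3→Loc-3 3·21=63, R4→Loc-1 2·13=26. Service 167; fixed 135; total 302.
No other subset beats 270.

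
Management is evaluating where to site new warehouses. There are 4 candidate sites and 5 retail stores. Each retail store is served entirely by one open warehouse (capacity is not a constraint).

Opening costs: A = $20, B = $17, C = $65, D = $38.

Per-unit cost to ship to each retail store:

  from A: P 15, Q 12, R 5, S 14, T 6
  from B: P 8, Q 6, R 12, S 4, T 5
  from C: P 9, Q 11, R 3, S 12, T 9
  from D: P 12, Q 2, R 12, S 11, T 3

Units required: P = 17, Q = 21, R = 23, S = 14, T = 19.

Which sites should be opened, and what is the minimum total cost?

Open B, C and D; minimum total cost 480.

For any fixed open set, each retail store goes to its cheapest open site; total = fixed + service.
{B, C, D}: P→B 8·17=136, Q→D 2·21=42, R→C 3·23=69, S→B 4·14=56, T→D 3·19=57. Service 360; fixed 120; total 480.
{A, B, D}: service 406 + fixed 75 = 481
{A, B, C, D}: service 360 + fixed 140 = 500
{B}: service 689 + fixed 17 = 706
No other subset beats 480.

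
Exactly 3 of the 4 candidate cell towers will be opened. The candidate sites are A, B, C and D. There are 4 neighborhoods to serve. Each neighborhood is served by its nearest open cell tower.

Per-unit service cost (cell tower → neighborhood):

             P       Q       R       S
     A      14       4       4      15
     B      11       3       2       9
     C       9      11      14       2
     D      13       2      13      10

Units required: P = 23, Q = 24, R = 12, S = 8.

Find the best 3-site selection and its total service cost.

With exactly 3 open, each neighborhood uses its cheapest among the chosen.
{B, C, D}: P→C 9·23=207, Q→D 2·24=48, R→B 2·12=24, S→C 2·8=16. Service cost 295.
{A, B, C}: service cost 319
{A, C, D}: service cost 319
Among all 4 size-3 choices, {B, C, D} is lowest.

Choose B, C and D; total service cost 295.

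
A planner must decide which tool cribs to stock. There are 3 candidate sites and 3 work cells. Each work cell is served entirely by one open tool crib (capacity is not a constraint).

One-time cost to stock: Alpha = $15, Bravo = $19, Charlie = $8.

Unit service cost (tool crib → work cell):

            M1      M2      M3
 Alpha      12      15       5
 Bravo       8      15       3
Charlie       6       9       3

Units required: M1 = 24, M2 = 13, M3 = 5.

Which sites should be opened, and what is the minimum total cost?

For any fixed open set, each work cell goes to its cheapest open site; total = fixed + service.
{Charlie}: M1→Charlie 6·24=144, M2→Charlie 9·13=117, M3→Charlie 3·5=15. Service 276; fixed 8; total 284.
{Alpha, Charlie}: M1→Charlie 6·24=144, M2→Charlie 9·13=117, M3→Charlie 3·5=15. Service 276; fixed 23; total 299.
{Bravo, Charlie}: service 276 + fixed 27 = 303
{Alpha, Bravo, Charlie}: service 276 + fixed 42 = 318
No other subset beats 284.

Open Charlie only; minimum total cost 284.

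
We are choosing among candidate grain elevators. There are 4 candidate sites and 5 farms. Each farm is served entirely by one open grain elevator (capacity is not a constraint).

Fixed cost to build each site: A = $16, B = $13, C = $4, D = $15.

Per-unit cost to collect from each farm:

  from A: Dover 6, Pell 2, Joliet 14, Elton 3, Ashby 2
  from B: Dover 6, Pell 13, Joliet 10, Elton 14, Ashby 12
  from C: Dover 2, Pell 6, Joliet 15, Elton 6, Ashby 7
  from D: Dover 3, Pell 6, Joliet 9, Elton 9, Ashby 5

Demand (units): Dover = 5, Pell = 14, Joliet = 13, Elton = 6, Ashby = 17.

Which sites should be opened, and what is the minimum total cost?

For any fixed open set, each farm goes to its cheapest open site; total = fixed + service.
{A, C, D}: Dover→C 2·5=10, Pell→A 2·14=28, Joliet→D 9·13=117, Elton→A 3·6=18, Ashby→A 2·17=34. Service 207; fixed 35; total 242.
{A, D}: service 212 + fixed 31 = 243
{A, B, C}: service 220 + fixed 33 = 253
{A, B, C, D}: service 207 + fixed 48 = 255
No other subset beats 242.

Open A, C and D; minimum total cost 242.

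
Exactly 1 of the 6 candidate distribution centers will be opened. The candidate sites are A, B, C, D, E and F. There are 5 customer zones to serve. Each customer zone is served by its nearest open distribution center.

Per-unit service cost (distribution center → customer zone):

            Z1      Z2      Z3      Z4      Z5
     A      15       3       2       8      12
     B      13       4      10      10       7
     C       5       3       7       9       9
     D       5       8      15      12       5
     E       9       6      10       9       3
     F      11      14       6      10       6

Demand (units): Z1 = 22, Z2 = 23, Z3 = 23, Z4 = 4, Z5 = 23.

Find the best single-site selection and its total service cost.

Choose C only; total service cost 583.

With exactly 1 open, each customer zone uses its cheapest among the chosen.
{C}: Z1→C 5·22=110, Z2→C 3·23=69, Z3→C 7·23=161, Z4→C 9·4=36, Z5→C 9·23=207. Service cost 583.
{E}: service cost 671
{A}: service cost 753
Among all 6 size-1 choices, {C} is lowest.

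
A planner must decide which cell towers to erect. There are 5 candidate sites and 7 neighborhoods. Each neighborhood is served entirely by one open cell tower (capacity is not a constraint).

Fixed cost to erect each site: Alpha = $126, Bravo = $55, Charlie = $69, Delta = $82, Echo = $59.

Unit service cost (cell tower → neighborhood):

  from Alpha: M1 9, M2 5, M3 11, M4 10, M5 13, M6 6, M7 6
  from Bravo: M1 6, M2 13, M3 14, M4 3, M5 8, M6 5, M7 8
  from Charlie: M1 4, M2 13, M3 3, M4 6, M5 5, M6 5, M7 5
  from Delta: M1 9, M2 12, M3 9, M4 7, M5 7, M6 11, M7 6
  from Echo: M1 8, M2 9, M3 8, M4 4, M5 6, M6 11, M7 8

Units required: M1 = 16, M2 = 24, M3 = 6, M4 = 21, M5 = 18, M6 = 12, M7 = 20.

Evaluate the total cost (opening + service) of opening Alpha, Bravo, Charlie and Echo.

Each neighborhood is assigned to its cheapest site among the open ones.
{Alpha, Bravo, Charlie, Echo}: M1→Charlie 4·16=64, M2→Alpha 5·24=120, M3→Charlie 3·6=18, M4→Bravo 3·21=63, M5→Charlie 5·18=90, M6→Bravo 5·12=60, M7→Charlie 5·20=100. Service 515; fixed 309; total 824.

Total cost: 824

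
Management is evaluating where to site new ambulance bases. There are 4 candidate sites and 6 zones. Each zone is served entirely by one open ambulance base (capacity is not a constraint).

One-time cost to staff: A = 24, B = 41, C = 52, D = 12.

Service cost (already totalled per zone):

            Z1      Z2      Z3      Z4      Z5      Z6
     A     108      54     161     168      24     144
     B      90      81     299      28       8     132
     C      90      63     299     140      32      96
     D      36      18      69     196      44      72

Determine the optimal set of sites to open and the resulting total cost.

Open B and D; minimum total cost 284.

For any fixed open set, each zone goes to its cheapest open site; total = fixed + service.
{B, D}: Z1→D 36, Z2→D 18, Z3→D 69, Z4→B 28, Z5→B 8, Z6→D 72. Service 231; fixed 53; total 284.
{A, B, D}: Z1→D 36, Z2→D 18, Z3→D 69, Z4→B 28, Z5→B 8, Z6→D 72. Service 231; fixed 77; total 308.
{B, C, D}: Z1→D 36, Z2→D 18, Z3→D 69, Z4→B 28, Z5→B 8, Z6→D 72. Service 231; fixed 105; total 336.
{A, B, C, D}: service 231 + fixed 129 = 360
No other subset beats 284.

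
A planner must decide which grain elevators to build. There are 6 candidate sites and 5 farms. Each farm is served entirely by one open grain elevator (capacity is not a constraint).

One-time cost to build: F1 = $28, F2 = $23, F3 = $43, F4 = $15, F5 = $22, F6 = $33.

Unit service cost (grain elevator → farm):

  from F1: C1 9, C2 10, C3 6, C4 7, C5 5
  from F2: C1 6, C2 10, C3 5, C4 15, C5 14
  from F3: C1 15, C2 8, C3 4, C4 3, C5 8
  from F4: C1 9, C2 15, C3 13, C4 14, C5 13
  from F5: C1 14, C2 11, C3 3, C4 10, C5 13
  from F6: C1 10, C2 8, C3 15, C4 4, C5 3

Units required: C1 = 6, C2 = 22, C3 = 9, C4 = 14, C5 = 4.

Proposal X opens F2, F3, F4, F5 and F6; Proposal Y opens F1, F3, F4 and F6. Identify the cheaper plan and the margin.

Proposal X: {F2, F3, F4, F5, F6}: C1→F2 6·6=36, C2→F3 8·22=176, C3→F5 3·9=27, C4→F3 3·14=42, C5→F6 3·4=12. Service 293; fixed 136; total 429.
Proposal Y: {F1, F3, F4, F6}: C1→F1 9·6=54, C2→F3 8·22=176, C3→F3 4·9=36, C4→F3 3·14=42, C5→F6 3·4=12. Service 320; fixed 119; total 439.
Difference: |429 − 439| = 10.

Proposal X is cheaper by 10.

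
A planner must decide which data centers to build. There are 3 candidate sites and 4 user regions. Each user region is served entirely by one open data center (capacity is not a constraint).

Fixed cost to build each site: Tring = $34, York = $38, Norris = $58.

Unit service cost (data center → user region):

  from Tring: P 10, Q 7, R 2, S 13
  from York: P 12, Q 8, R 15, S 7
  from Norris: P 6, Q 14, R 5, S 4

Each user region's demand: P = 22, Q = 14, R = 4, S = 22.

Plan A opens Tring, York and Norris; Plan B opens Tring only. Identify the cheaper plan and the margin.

Plan A: {Tring, York, Norris}: P→Norris 6·22=132, Q→Tring 7·14=98, R→Tring 2·4=8, S→Norris 4·22=88. Service 326; fixed 130; total 456.
Plan B: {Tring}: P→Tring 10·22=220, Q→Tring 7·14=98, R→Tring 2·4=8, S→Tring 13·22=286. Service 612; fixed 34; total 646.
Difference: |456 − 646| = 190.

Plan A is cheaper by 190.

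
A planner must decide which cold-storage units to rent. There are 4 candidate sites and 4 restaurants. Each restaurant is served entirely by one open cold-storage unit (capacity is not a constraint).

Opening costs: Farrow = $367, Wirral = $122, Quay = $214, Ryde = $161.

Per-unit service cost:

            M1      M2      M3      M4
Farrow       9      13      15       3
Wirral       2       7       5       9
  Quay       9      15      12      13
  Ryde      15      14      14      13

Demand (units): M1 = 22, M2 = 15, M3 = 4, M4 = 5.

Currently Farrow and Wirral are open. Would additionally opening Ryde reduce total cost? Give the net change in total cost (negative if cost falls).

No — net change +161 (cost rises by 161).

Current service cost with {Farrow, Wirral}: 184.
Adding Ryde: each restaurant re-picks its cheapest; new service cost 184, saving 0.
Extra fixed cost: 161. Net change = 161 − 0 = 161.
(Totals: 673 → 834.)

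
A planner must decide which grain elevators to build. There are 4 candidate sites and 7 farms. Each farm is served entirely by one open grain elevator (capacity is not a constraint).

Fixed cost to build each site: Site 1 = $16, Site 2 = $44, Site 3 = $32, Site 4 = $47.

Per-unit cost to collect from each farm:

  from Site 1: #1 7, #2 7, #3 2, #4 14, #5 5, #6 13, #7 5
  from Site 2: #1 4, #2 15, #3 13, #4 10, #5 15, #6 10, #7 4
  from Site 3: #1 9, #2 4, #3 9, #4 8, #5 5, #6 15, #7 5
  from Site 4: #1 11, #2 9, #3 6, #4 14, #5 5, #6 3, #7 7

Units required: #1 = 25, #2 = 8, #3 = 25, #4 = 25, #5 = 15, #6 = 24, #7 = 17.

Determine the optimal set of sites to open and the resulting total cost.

For any fixed open set, each farm goes to its cheapest open site; total = fixed + service.
{Site 1, Site 2, Site 3, Site 4}: #1→Site 2 4·25=100, #2→Site 3 4·8=32, #3→Site 1 2·25=50, #4→Site 3 8·25=200, #5→Site 1 5·15=75, #6→Site 4 3·24=72, #7→Site 2 4·17=68. Service 597; fixed 139; total 736.
{Site 1, Site 2, Site 4}: #1→Site 2 4·25=100, #2→Site 1 7·8=56, #3→Site 1 2·25=50, #4→Site 2 10·25=250, #5→Site 1 5·15=75, #6→Site 4 3·24=72, #7→Site 2 4·17=68. Service 671; fixed 107; total 778.
{Site 1, Site 3, Site 4}: #1→Site 1 7·25=175, #2→Site 3 4·8=32, #3→Site 1 2·25=50, #4→Site 3 8·25=200, #5→Site 1 5·15=75, #6→Site 4 3·24=72, #7→Site 1 5·17=85. Service 689; fixed 95; total 784.
{Site 1}: service 1103 + fixed 16 = 1119
(All 15 nonempty subsets were checked; Site 1, Site 2, Site 3 and Site 4 is lowest.)

Open Site 1, Site 2, Site 3 and Site 4; minimum total cost 736.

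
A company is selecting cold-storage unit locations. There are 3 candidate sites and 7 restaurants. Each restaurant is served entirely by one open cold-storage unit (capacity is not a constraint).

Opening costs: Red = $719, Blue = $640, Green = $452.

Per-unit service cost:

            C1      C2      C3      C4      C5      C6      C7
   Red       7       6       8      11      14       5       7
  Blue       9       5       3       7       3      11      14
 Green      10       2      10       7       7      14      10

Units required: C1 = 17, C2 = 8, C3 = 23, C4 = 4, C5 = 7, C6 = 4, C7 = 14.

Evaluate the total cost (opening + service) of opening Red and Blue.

Each restaurant is assigned to its cheapest site among the open ones.
{Red, Blue}: C1→Red 7·17=119, C2→Blue 5·8=40, C3→Blue 3·23=69, C4→Blue 7·4=28, C5→Blue 3·7=21, C6→Red 5·4=20, C7→Red 7·14=98. Service 395; fixed 1359; total 1754.

Total cost: 1754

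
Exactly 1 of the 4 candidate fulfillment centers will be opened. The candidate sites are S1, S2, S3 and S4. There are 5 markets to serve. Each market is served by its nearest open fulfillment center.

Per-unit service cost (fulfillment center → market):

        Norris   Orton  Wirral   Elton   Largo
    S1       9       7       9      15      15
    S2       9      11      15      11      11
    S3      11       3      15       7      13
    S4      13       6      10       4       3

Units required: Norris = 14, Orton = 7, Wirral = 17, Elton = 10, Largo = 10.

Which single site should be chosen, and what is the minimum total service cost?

With exactly 1 open, each market uses its cheapest among the chosen.
{S4}: Norris→S4 13·14=182, Orton→S4 6·7=42, Wirral→S4 10·17=170, Elton→S4 4·10=40, Largo→S4 3·10=30. Service cost 464.
{S1}: service cost 628
{S3}: service cost 630
Among all 4 size-1 choices, {S4} is lowest.

Choose S4 only; total service cost 464.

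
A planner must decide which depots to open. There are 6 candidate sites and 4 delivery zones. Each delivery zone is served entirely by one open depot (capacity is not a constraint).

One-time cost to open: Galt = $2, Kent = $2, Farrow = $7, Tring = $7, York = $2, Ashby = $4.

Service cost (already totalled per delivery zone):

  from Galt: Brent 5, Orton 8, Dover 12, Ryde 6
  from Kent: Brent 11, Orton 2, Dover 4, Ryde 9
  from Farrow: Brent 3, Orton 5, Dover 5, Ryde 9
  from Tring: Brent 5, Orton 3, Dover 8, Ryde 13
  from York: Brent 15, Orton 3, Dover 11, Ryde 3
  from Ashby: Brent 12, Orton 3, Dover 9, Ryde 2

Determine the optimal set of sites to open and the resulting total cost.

For any fixed open set, each delivery zone goes to its cheapest open site; total = fixed + service.
{Galt, Kent, York}: Brent→Galt 5, Orton→Kent 2, Dover→Kent 4, Ryde→York 3. Service 14; fixed 6; total 20.
{Galt, Kent}: service 17 + fixed 4 = 21
{Galt, Kent, Ashby}: Brent→Galt 5, Orton→Kent 2, Dover→Kent 4, Ryde→Ashby 2. Service 13; fixed 8; total 21.
{Galt, Kent, Farrow, Tring, York, Ashby}: Brent→Farrow 3, Orton→Kent 2, Dover→Kent 4, Ryde→Ashby 2. Service 11; fixed 24; total 35.
No other subset beats 20.

Open Galt, Kent and York; minimum total cost 20.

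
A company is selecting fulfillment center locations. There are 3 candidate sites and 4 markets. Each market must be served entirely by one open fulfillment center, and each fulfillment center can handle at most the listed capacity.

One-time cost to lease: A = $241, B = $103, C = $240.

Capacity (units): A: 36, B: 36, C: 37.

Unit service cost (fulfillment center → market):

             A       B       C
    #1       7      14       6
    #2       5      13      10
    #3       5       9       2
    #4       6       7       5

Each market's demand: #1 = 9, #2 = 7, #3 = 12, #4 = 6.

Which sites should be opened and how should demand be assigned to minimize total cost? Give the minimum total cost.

Minimum total cost: 418

Open {C}: #1→C 6·9=54, #2→C 10·7=70, #3→C 2·12=24, #4→C 5·6=30.
Loads: C carries 34/37. Service 178; fixed 240; total 418.
Next best feasible plan costs 435.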